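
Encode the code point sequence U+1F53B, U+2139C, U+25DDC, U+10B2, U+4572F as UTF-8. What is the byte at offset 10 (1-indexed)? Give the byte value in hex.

1-indexed offset 10 is 0-indexed offset 9.
U+1F53B → 4-byte form F0 9F 94 BB at offsets 0–3.
U+2139C → 4-byte form F0 A1 8E 9C at offsets 4–7.
U+25DDC → 4-byte form F0 A5 B7 9C at offsets 8–11.
Offset 9 falls in char 3's range; it's byte 2 of F0 A5 B7 9C = 0xA5.

0xA5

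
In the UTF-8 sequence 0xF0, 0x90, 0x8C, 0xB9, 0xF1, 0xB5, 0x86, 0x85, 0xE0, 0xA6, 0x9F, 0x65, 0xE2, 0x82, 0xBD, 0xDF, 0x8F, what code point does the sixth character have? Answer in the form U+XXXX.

Offset 0: leading byte 0xF0 = 11110000 → 4-byte char #1 = F0 90 8C B9.
Offset 4: leading byte 0xF1 = 11110001 → 4-byte char #2 = F1 B5 86 85.
Offset 8: leading byte 0xE0 = 11100000 → 3-byte char #3 = E0 A6 9F.
Offset 11: leading byte 0x65 = 01100101 → 1-byte char #4 = 65.
Offset 12: leading byte 0xE2 = 11100010 → 3-byte char #5 = E2 82 BD.
Offset 15: leading byte 0xDF = 11011111 → 2-byte char #6 = DF 8F.
Leading byte 0xDF = 11011111 matches 110xxxxx → 2-byte sequence.
Byte 1: 0xDF = 11011111, payload 11111 (5 bits).
Byte 2: 0x8F = 10001111 (10xxxxxx ✓), payload 001111.
Concatenate: 11111001111 = 0x7CF (11 bits → U+07CF).

U+07CF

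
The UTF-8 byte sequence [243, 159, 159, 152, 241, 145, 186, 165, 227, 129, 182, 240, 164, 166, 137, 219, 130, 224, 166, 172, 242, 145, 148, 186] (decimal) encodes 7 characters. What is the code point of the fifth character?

Offset 0: leading byte 0xF3 = 11110011 → 4-byte char #1 = F3 9F 9F 98.
Offset 4: leading byte 0xF1 = 11110001 → 4-byte char #2 = F1 91 BA A5.
Offset 8: leading byte 0xE3 = 11100011 → 3-byte char #3 = E3 81 B6.
Offset 11: leading byte 0xF0 = 11110000 → 4-byte char #4 = F0 A4 A6 89.
Offset 15: leading byte 0xDB = 11011011 → 2-byte char #5 = DB 82.
Leading byte 0xDB = 11011011 matches 110xxxxx → 2-byte sequence.
Byte 1: 0xDB = 11011011, payload 11011 (5 bits).
Byte 2: 0x82 = 10000010 (10xxxxxx ✓), payload 000010.
Concatenate: 11011000010 = 0x6C2 (11 bits → U+06C2).

U+06C2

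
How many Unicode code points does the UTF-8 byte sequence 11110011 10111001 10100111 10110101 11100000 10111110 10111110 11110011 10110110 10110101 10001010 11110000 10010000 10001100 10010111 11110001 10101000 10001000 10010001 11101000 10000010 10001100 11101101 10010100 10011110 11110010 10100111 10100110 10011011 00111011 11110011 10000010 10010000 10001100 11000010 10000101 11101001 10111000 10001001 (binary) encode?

Byte at offset 0: 0xF3 = 11110011 → 4-byte char (#1). Advance 4.
Byte at offset 4: 0xE0 = 11100000 → 3-byte char (#2). Advance 3.
Byte at offset 7: 0xF3 = 11110011 → 4-byte char (#3). Advance 4.
Byte at offset 11: 0xF0 = 11110000 → 4-byte char (#4). Advance 4.
Byte at offset 15: 0xF1 = 11110001 → 4-byte char (#5). Advance 4.
Byte at offset 19: 0xE8 = 11101000 → 3-byte char (#6). Advance 3.
Byte at offset 22: 0xED = 11101101 → 3-byte char (#7). Advance 3.
Byte at offset 25: 0xF2 = 11110010 → 4-byte char (#8). Advance 4.
Byte at offset 29: 0x3B = 00111011 → 1-byte char (#9). Advance 1.
Byte at offset 30: 0xF3 = 11110011 → 4-byte char (#10). Advance 4.
Byte at offset 34: 0xC2 = 11000010 → 2-byte char (#11). Advance 2.
Byte at offset 36: 0xE9 = 11101001 → 3-byte char (#12). Advance 3.
Reached end at offset 39 after 12 code points.

12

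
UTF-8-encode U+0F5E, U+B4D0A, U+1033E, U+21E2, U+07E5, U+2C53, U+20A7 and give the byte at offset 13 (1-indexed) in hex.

0x87

1-indexed offset 13 is 0-indexed offset 12.
U+0F5E → 3-byte form E0 BD 9E at offsets 0–2.
U+B4D0A → 4-byte form F2 B4 B4 8A at offsets 3–6.
U+1033E → 4-byte form F0 90 8C BE at offsets 7–10.
U+21E2 → 3-byte form E2 87 A2 at offsets 11–13.
Offset 12 falls in char 4's range; it's byte 2 of E2 87 A2 = 0x87.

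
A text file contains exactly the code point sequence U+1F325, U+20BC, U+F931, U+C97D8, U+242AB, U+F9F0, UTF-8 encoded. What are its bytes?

U+1F325: 4-byte form → F0 9F 8C A5.
U+20BC: 3-byte form → E2 82 BC.
U+F931: 3-byte form → EF A4 B1.
U+C97D8: 4-byte form → F3 89 9F 98.
U+242AB: 4-byte form → F0 A4 8A AB.
U+F9F0: 3-byte form → EF A7 B0.
Concatenated (21 bytes): F0 9F 8C A5 E2 82 BC EF A4 B1 F3 89 9F 98 F0 A4 8A AB EF A7 B0.

F0 9F 8C A5 E2 82 BC EF A4 B1 F3 89 9F 98 F0 A4 8A AB EF A7 B0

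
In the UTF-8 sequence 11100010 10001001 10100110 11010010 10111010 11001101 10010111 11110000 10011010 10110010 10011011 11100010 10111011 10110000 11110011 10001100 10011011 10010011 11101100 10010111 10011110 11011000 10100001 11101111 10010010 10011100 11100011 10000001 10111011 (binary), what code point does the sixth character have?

U+CC6D3

Offset 0: leading byte 0xE2 = 11100010 → 3-byte char #1 = E2 89 A6.
Offset 3: leading byte 0xD2 = 11010010 → 2-byte char #2 = D2 BA.
Offset 5: leading byte 0xCD = 11001101 → 2-byte char #3 = CD 97.
Offset 7: leading byte 0xF0 = 11110000 → 4-byte char #4 = F0 9A B2 9B.
Offset 11: leading byte 0xE2 = 11100010 → 3-byte char #5 = E2 BB B0.
Offset 14: leading byte 0xF3 = 11110011 → 4-byte char #6 = F3 8C 9B 93.
Leading byte 0xF3 = 11110011 matches 11110xxx → 4-byte sequence.
Byte 1: 0xF3 = 11110011, payload 011 (3 bits).
Byte 2: 0x8C = 10001100 (10xxxxxx ✓), payload 001100.
Byte 3: 0x9B = 10011011 (10xxxxxx ✓), payload 011011.
Byte 4: 0x93 = 10010011 (10xxxxxx ✓), payload 010011.
Concatenate: 011001100011011010011 = 0xCC6D3 (21 bits → U+CC6D3).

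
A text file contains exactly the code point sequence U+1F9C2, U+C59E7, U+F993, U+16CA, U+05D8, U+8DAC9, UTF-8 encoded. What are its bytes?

F0 9F A7 82 F3 85 A7 A7 EF A6 93 E1 9B 8A D7 98 F2 8D AB 89

U+1F9C2: 4-byte form → F0 9F A7 82.
U+C59E7: 4-byte form → F3 85 A7 A7.
U+F993: 3-byte form → EF A6 93.
U+16CA: 3-byte form → E1 9B 8A.
U+05D8: 2-byte form → D7 98.
U+8DAC9: 4-byte form → F2 8D AB 89.
Concatenated (20 bytes): F0 9F A7 82 F3 85 A7 A7 EF A6 93 E1 9B 8A D7 98 F2 8D AB 89.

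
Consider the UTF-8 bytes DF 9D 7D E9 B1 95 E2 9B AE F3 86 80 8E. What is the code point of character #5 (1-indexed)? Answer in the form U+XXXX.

U+C600E

Offset 0: leading byte 0xDF = 11011111 → 2-byte char #1 = DF 9D.
Offset 2: leading byte 0x7D = 01111101 → 1-byte char #2 = 7D.
Offset 3: leading byte 0xE9 = 11101001 → 3-byte char #3 = E9 B1 95.
Offset 6: leading byte 0xE2 = 11100010 → 3-byte char #4 = E2 9B AE.
Offset 9: leading byte 0xF3 = 11110011 → 4-byte char #5 = F3 86 80 8E.
Leading byte 0xF3 = 11110011 matches 11110xxx → 4-byte sequence.
Byte 1: 0xF3 = 11110011, payload 011 (3 bits).
Byte 2: 0x86 = 10000110 (10xxxxxx ✓), payload 000110.
Byte 3: 0x80 = 10000000 (10xxxxxx ✓), payload 000000.
Byte 4: 0x8E = 10001110 (10xxxxxx ✓), payload 001110.
Concatenate: 011000110000000001110 = 0xC600E (21 bits → U+C600E).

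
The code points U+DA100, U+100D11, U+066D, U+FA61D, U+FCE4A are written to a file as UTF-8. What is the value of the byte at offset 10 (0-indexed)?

U+DA100 → 4-byte form F3 9A 84 80 at offsets 0–3.
U+100D11 → 4-byte form F4 80 B4 91 at offsets 4–7.
U+066D → 2-byte form D9 AD at offsets 8–9.
U+FA61D → 4-byte form F3 BA 98 9D at offsets 10–13.
Offset 10 falls in char 4's range; it's byte 1 of F3 BA 98 9D = 0xF3.

0xF3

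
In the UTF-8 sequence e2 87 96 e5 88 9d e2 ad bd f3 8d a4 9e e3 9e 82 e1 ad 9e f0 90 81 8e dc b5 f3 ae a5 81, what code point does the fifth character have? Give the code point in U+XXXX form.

U+3782

Offset 0: leading byte 0xE2 = 11100010 → 3-byte char #1 = E2 87 96.
Offset 3: leading byte 0xE5 = 11100101 → 3-byte char #2 = E5 88 9D.
Offset 6: leading byte 0xE2 = 11100010 → 3-byte char #3 = E2 AD BD.
Offset 9: leading byte 0xF3 = 11110011 → 4-byte char #4 = F3 8D A4 9E.
Offset 13: leading byte 0xE3 = 11100011 → 3-byte char #5 = E3 9E 82.
Leading byte 0xE3 = 11100011 matches 1110xxxx → 3-byte sequence.
Byte 1: 0xE3 = 11100011, payload 0011 (4 bits).
Byte 2: 0x9E = 10011110 (10xxxxxx ✓), payload 011110.
Byte 3: 0x82 = 10000010 (10xxxxxx ✓), payload 000010.
Concatenate: 0011011110000010 = 0x3782 (16 bits → U+3782).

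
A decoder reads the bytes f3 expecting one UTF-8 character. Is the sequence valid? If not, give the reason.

Leading byte 0xF3 = 11110011 → 4-byte form, but only 1 byte is present.

invalid (sequence truncated)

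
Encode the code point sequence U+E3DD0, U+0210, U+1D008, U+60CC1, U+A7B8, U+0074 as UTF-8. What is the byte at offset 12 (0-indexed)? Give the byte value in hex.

U+E3DD0 → 4-byte form F3 A3 B7 90 at offsets 0–3.
U+0210 → 2-byte form C8 90 at offsets 4–5.
U+1D008 → 4-byte form F0 9D 80 88 at offsets 6–9.
U+60CC1 → 4-byte form F1 A0 B3 81 at offsets 10–13.
Offset 12 falls in char 4's range; it's byte 3 of F1 A0 B3 81 = 0xB3.

0xB3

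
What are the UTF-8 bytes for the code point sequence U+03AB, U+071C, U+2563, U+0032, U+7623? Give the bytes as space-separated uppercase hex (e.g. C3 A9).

CE AB DC 9C E2 95 A3 32 E7 98 A3

U+03AB: 2-byte form → CE AB.
U+071C: 2-byte form → DC 9C.
U+2563: 3-byte form → E2 95 A3.
U+0032: 1-byte form → 32.
U+7623: 3-byte form → E7 98 A3.
Concatenated (11 bytes): CE AB DC 9C E2 95 A3 32 E7 98 A3.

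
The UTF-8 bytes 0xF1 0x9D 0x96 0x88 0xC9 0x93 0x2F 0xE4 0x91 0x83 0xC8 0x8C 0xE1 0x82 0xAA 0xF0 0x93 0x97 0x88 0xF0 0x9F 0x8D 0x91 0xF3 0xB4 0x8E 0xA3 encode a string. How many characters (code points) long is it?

9

Byte at offset 0: 0xF1 = 11110001 → 4-byte char (#1). Advance 4.
Byte at offset 4: 0xC9 = 11001001 → 2-byte char (#2). Advance 2.
Byte at offset 6: 0x2F = 00101111 → 1-byte char (#3). Advance 1.
Byte at offset 7: 0xE4 = 11100100 → 3-byte char (#4). Advance 3.
Byte at offset 10: 0xC8 = 11001000 → 2-byte char (#5). Advance 2.
Byte at offset 12: 0xE1 = 11100001 → 3-byte char (#6). Advance 3.
Byte at offset 15: 0xF0 = 11110000 → 4-byte char (#7). Advance 4.
Byte at offset 19: 0xF0 = 11110000 → 4-byte char (#8). Advance 4.
Byte at offset 23: 0xF3 = 11110011 → 4-byte char (#9). Advance 4.
Reached end at offset 27 after 9 code points.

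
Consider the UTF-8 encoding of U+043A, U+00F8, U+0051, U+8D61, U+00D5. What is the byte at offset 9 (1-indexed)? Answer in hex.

1-indexed offset 9 is 0-indexed offset 8.
U+043A → 2-byte form D0 BA at offsets 0–1.
U+00F8 → 2-byte form C3 B8 at offsets 2–3.
U+0051 → 1-byte form 51 at offsets 4–4.
U+8D61 → 3-byte form E8 B5 A1 at offsets 5–7.
U+00D5 → 2-byte form C3 95 at offsets 8–9.
Offset 8 falls in char 5's range; it's byte 1 of C3 95 = 0xC3.

0xC3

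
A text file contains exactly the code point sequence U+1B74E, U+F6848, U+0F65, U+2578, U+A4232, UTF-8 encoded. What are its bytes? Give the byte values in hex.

F0 9B 9D 8E F3 B6 A1 88 E0 BD A5 E2 95 B8 F2 A4 88 B2

U+1B74E: 4-byte form → F0 9B 9D 8E.
U+F6848: 4-byte form → F3 B6 A1 88.
U+0F65: 3-byte form → E0 BD A5.
U+2578: 3-byte form → E2 95 B8.
U+A4232: 4-byte form → F2 A4 88 B2.
Concatenated (18 bytes): F0 9B 9D 8E F3 B6 A1 88 E0 BD A5 E2 95 B8 F2 A4 88 B2.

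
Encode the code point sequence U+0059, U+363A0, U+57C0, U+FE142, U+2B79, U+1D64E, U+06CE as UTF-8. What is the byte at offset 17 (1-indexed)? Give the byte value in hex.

1-indexed offset 17 is 0-indexed offset 16.
U+0059 → 1-byte form 59 at offsets 0–0.
U+363A0 → 4-byte form F0 B6 8E A0 at offsets 1–4.
U+57C0 → 3-byte form E5 9F 80 at offsets 5–7.
U+FE142 → 4-byte form F3 BE 85 82 at offsets 8–11.
U+2B79 → 3-byte form E2 AD B9 at offsets 12–14.
U+1D64E → 4-byte form F0 9D 99 8E at offsets 15–18.
Offset 16 falls in char 6's range; it's byte 2 of F0 9D 99 8E = 0x9D.

0x9D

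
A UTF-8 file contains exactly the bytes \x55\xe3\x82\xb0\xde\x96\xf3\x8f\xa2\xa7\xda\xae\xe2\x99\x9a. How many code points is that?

Byte at offset 0: 0x55 = 01010101 → 1-byte char (#1). Advance 1.
Byte at offset 1: 0xE3 = 11100011 → 3-byte char (#2). Advance 3.
Byte at offset 4: 0xDE = 11011110 → 2-byte char (#3). Advance 2.
Byte at offset 6: 0xF3 = 11110011 → 4-byte char (#4). Advance 4.
Byte at offset 10: 0xDA = 11011010 → 2-byte char (#5). Advance 2.
Byte at offset 12: 0xE2 = 11100010 → 3-byte char (#6). Advance 3.
Reached end at offset 15 after 6 code points.

6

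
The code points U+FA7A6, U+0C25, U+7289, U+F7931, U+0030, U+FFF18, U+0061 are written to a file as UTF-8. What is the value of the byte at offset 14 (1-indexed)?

0xB1

1-indexed offset 14 is 0-indexed offset 13.
U+FA7A6 → 4-byte form F3 BA 9E A6 at offsets 0–3.
U+0C25 → 3-byte form E0 B0 A5 at offsets 4–6.
U+7289 → 3-byte form E7 8A 89 at offsets 7–9.
U+F7931 → 4-byte form F3 B7 A4 B1 at offsets 10–13.
Offset 13 falls in char 4's range; it's byte 4 of F3 B7 A4 B1 = 0xB1.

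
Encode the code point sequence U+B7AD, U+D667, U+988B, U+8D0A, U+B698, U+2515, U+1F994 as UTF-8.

U+B7AD: 3-byte form → EB 9E AD.
U+D667: 3-byte form → ED 99 A7.
U+988B: 3-byte form → E9 A2 8B.
U+8D0A: 3-byte form → E8 B4 8A.
U+B698: 3-byte form → EB 9A 98.
U+2515: 3-byte form → E2 94 95.
U+1F994: 4-byte form → F0 9F A6 94.
Concatenated (22 bytes): EB 9E AD ED 99 A7 E9 A2 8B E8 B4 8A EB 9A 98 E2 94 95 F0 9F A6 94.

EB 9E AD ED 99 A7 E9 A2 8B E8 B4 8A EB 9A 98 E2 94 95 F0 9F A6 94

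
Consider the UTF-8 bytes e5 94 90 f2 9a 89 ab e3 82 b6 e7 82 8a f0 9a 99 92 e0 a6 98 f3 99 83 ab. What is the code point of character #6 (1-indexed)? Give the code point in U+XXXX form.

Offset 0: leading byte 0xE5 = 11100101 → 3-byte char #1 = E5 94 90.
Offset 3: leading byte 0xF2 = 11110010 → 4-byte char #2 = F2 9A 89 AB.
Offset 7: leading byte 0xE3 = 11100011 → 3-byte char #3 = E3 82 B6.
Offset 10: leading byte 0xE7 = 11100111 → 3-byte char #4 = E7 82 8A.
Offset 13: leading byte 0xF0 = 11110000 → 4-byte char #5 = F0 9A 99 92.
Offset 17: leading byte 0xE0 = 11100000 → 3-byte char #6 = E0 A6 98.
Leading byte 0xE0 = 11100000 matches 1110xxxx → 3-byte sequence.
Byte 1: 0xE0 = 11100000, payload 0000 (4 bits).
Byte 2: 0xA6 = 10100110 (10xxxxxx ✓), payload 100110.
Byte 3: 0x98 = 10011000 (10xxxxxx ✓), payload 011000.
Concatenate: 0000100110011000 = 0x998 (16 bits → U+0998).

U+0998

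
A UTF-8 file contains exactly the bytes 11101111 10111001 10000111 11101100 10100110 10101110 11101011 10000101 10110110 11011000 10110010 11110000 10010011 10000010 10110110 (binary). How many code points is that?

5

Byte at offset 0: 0xEF = 11101111 → 3-byte char (#1). Advance 3.
Byte at offset 3: 0xEC = 11101100 → 3-byte char (#2). Advance 3.
Byte at offset 6: 0xEB = 11101011 → 3-byte char (#3). Advance 3.
Byte at offset 9: 0xD8 = 11011000 → 2-byte char (#4). Advance 2.
Byte at offset 11: 0xF0 = 11110000 → 4-byte char (#5). Advance 4.
Reached end at offset 15 after 5 code points.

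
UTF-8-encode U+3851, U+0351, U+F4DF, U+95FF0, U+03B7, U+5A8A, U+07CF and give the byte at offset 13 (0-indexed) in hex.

U+3851 → 3-byte form E3 A1 91 at offsets 0–2.
U+0351 → 2-byte form CD 91 at offsets 3–4.
U+F4DF → 3-byte form EF 93 9F at offsets 5–7.
U+95FF0 → 4-byte form F2 95 BF B0 at offsets 8–11.
U+03B7 → 2-byte form CE B7 at offsets 12–13.
Offset 13 falls in char 5's range; it's byte 2 of CE B7 = 0xB7.

0xB7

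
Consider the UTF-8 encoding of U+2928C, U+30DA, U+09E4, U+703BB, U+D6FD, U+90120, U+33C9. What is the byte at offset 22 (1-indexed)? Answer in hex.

0xE3

1-indexed offset 22 is 0-indexed offset 21.
U+2928C → 4-byte form F0 A9 8A 8C at offsets 0–3.
U+30DA → 3-byte form E3 83 9A at offsets 4–6.
U+09E4 → 3-byte form E0 A7 A4 at offsets 7–9.
U+703BB → 4-byte form F1 B0 8E BB at offsets 10–13.
U+D6FD → 3-byte form ED 9B BD at offsets 14–16.
U+90120 → 4-byte form F2 90 84 A0 at offsets 17–20.
U+33C9 → 3-byte form E3 8F 89 at offsets 21–23.
Offset 21 falls in char 7's range; it's byte 1 of E3 8F 89 = 0xE3.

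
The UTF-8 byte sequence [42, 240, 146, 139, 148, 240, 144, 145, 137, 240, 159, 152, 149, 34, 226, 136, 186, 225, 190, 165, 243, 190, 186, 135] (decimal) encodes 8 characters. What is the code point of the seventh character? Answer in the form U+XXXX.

U+1FA5

Offset 0: leading byte 0x2A = 00101010 → 1-byte char #1 = 2A.
Offset 1: leading byte 0xF0 = 11110000 → 4-byte char #2 = F0 92 8B 94.
Offset 5: leading byte 0xF0 = 11110000 → 4-byte char #3 = F0 90 91 89.
Offset 9: leading byte 0xF0 = 11110000 → 4-byte char #4 = F0 9F 98 95.
Offset 13: leading byte 0x22 = 00100010 → 1-byte char #5 = 22.
Offset 14: leading byte 0xE2 = 11100010 → 3-byte char #6 = E2 88 BA.
Offset 17: leading byte 0xE1 = 11100001 → 3-byte char #7 = E1 BE A5.
Leading byte 0xE1 = 11100001 matches 1110xxxx → 3-byte sequence.
Byte 1: 0xE1 = 11100001, payload 0001 (4 bits).
Byte 2: 0xBE = 10111110 (10xxxxxx ✓), payload 111110.
Byte 3: 0xA5 = 10100101 (10xxxxxx ✓), payload 100101.
Concatenate: 0001111110100101 = 0x1FA5 (16 bits → U+1FA5).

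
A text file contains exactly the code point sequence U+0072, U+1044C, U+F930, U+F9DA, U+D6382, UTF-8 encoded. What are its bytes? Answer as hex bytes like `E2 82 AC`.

U+0072: 1-byte form → 72.
U+1044C: 4-byte form → F0 90 91 8C.
U+F930: 3-byte form → EF A4 B0.
U+F9DA: 3-byte form → EF A7 9A.
U+D6382: 4-byte form → F3 96 8E 82.
Concatenated (15 bytes): 72 F0 90 91 8C EF A4 B0 EF A7 9A F3 96 8E 82.

72 F0 90 91 8C EF A4 B0 EF A7 9A F3 96 8E 82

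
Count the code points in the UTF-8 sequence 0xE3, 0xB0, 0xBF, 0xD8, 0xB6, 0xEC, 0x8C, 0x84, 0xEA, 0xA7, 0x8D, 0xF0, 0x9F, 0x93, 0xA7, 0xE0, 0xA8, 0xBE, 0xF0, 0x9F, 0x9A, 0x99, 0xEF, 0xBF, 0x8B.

Byte at offset 0: 0xE3 = 11100011 → 3-byte char (#1). Advance 3.
Byte at offset 3: 0xD8 = 11011000 → 2-byte char (#2). Advance 2.
Byte at offset 5: 0xEC = 11101100 → 3-byte char (#3). Advance 3.
Byte at offset 8: 0xEA = 11101010 → 3-byte char (#4). Advance 3.
Byte at offset 11: 0xF0 = 11110000 → 4-byte char (#5). Advance 4.
Byte at offset 15: 0xE0 = 11100000 → 3-byte char (#6). Advance 3.
Byte at offset 18: 0xF0 = 11110000 → 4-byte char (#7). Advance 4.
Byte at offset 22: 0xEF = 11101111 → 3-byte char (#8). Advance 3.
Reached end at offset 25 after 8 code points.

8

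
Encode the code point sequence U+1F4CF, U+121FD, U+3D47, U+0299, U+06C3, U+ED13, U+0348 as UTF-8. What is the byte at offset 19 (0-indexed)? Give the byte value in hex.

0x88

U+1F4CF → 4-byte form F0 9F 93 8F at offsets 0–3.
U+121FD → 4-byte form F0 92 87 BD at offsets 4–7.
U+3D47 → 3-byte form E3 B5 87 at offsets 8–10.
U+0299 → 2-byte form CA 99 at offsets 11–12.
U+06C3 → 2-byte form DB 83 at offsets 13–14.
U+ED13 → 3-byte form EE B4 93 at offsets 15–17.
U+0348 → 2-byte form CD 88 at offsets 18–19.
Offset 19 falls in char 7's range; it's byte 2 of CD 88 = 0x88.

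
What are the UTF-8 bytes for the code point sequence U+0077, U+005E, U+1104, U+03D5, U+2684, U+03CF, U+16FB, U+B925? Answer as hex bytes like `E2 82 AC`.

U+0077: 1-byte form → 77.
U+005E: 1-byte form → 5E.
U+1104: 3-byte form → E1 84 84.
U+03D5: 2-byte form → CF 95.
U+2684: 3-byte form → E2 9A 84.
U+03CF: 2-byte form → CF 8F.
U+16FB: 3-byte form → E1 9B BB.
U+B925: 3-byte form → EB A4 A5.
Concatenated (18 bytes): 77 5E E1 84 84 CF 95 E2 9A 84 CF 8F E1 9B BB EB A4 A5.

77 5E E1 84 84 CF 95 E2 9A 84 CF 8F E1 9B BB EB A4 A5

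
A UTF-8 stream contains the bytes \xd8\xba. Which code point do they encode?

U+063A

Leading byte 0xD8 = 11011000 matches 110xxxxx → 2-byte sequence.
Byte 1: 0xD8 = 11011000, payload 11000 (5 bits).
Byte 2: 0xBA = 10111010 (10xxxxxx ✓), payload 111010.
Concatenate: 11000111010 = 0x63A (11 bits → U+063A).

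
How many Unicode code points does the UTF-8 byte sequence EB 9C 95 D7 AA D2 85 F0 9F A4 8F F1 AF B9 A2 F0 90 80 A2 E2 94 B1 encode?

Byte at offset 0: 0xEB = 11101011 → 3-byte char (#1). Advance 3.
Byte at offset 3: 0xD7 = 11010111 → 2-byte char (#2). Advance 2.
Byte at offset 5: 0xD2 = 11010010 → 2-byte char (#3). Advance 2.
Byte at offset 7: 0xF0 = 11110000 → 4-byte char (#4). Advance 4.
Byte at offset 11: 0xF1 = 11110001 → 4-byte char (#5). Advance 4.
Byte at offset 15: 0xF0 = 11110000 → 4-byte char (#6). Advance 4.
Byte at offset 19: 0xE2 = 11100010 → 3-byte char (#7). Advance 3.
Reached end at offset 22 after 7 code points.

7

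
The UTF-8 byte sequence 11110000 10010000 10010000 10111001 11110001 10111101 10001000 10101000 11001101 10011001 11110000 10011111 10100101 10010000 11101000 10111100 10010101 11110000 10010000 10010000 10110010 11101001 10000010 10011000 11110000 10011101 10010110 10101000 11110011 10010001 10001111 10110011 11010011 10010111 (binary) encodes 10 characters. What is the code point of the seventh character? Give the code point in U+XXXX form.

Offset 0: leading byte 0xF0 = 11110000 → 4-byte char #1 = F0 90 90 B9.
Offset 4: leading byte 0xF1 = 11110001 → 4-byte char #2 = F1 BD 88 A8.
Offset 8: leading byte 0xCD = 11001101 → 2-byte char #3 = CD 99.
Offset 10: leading byte 0xF0 = 11110000 → 4-byte char #4 = F0 9F A5 90.
Offset 14: leading byte 0xE8 = 11101000 → 3-byte char #5 = E8 BC 95.
Offset 17: leading byte 0xF0 = 11110000 → 4-byte char #6 = F0 90 90 B2.
Offset 21: leading byte 0xE9 = 11101001 → 3-byte char #7 = E9 82 98.
Leading byte 0xE9 = 11101001 matches 1110xxxx → 3-byte sequence.
Byte 1: 0xE9 = 11101001, payload 1001 (4 bits).
Byte 2: 0x82 = 10000010 (10xxxxxx ✓), payload 000010.
Byte 3: 0x98 = 10011000 (10xxxxxx ✓), payload 011000.
Concatenate: 1001000010011000 = 0x9098 (16 bits → U+9098).

U+9098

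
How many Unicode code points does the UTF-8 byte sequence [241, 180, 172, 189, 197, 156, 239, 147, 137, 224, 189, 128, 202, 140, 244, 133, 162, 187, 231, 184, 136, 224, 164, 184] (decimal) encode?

8

Byte at offset 0: 0xF1 = 11110001 → 4-byte char (#1). Advance 4.
Byte at offset 4: 0xC5 = 11000101 → 2-byte char (#2). Advance 2.
Byte at offset 6: 0xEF = 11101111 → 3-byte char (#3). Advance 3.
Byte at offset 9: 0xE0 = 11100000 → 3-byte char (#4). Advance 3.
Byte at offset 12: 0xCA = 11001010 → 2-byte char (#5). Advance 2.
Byte at offset 14: 0xF4 = 11110100 → 4-byte char (#6). Advance 4.
Byte at offset 18: 0xE7 = 11100111 → 3-byte char (#7). Advance 3.
Byte at offset 21: 0xE0 = 11100000 → 3-byte char (#8). Advance 3.
Reached end at offset 24 after 8 code points.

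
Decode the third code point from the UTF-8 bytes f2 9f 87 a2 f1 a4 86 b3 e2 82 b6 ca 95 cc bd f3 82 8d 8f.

Offset 0: leading byte 0xF2 = 11110010 → 4-byte char #1 = F2 9F 87 A2.
Offset 4: leading byte 0xF1 = 11110001 → 4-byte char #2 = F1 A4 86 B3.
Offset 8: leading byte 0xE2 = 11100010 → 3-byte char #3 = E2 82 B6.
Leading byte 0xE2 = 11100010 matches 1110xxxx → 3-byte sequence.
Byte 1: 0xE2 = 11100010, payload 0010 (4 bits).
Byte 2: 0x82 = 10000010 (10xxxxxx ✓), payload 000010.
Byte 3: 0xB6 = 10110110 (10xxxxxx ✓), payload 110110.
Concatenate: 0010000010110110 = 0x20B6 (16 bits → U+20B6).

U+20B6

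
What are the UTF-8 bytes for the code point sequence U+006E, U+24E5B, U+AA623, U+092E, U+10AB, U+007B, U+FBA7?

6E F0 A4 B9 9B F2 AA 98 A3 E0 A4 AE E1 82 AB 7B EF AE A7

U+006E: 1-byte form → 6E.
U+24E5B: 4-byte form → F0 A4 B9 9B.
U+AA623: 4-byte form → F2 AA 98 A3.
U+092E: 3-byte form → E0 A4 AE.
U+10AB: 3-byte form → E1 82 AB.
U+007B: 1-byte form → 7B.
U+FBA7: 3-byte form → EF AE A7.
Concatenated (19 bytes): 6E F0 A4 B9 9B F2 AA 98 A3 E0 A4 AE E1 82 AB 7B EF AE A7.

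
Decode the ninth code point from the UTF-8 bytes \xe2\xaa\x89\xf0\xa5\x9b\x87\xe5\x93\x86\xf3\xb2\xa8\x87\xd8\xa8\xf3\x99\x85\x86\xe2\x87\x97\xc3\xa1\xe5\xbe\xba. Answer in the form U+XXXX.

U+5FBA

Offset 0: leading byte 0xE2 = 11100010 → 3-byte char #1 = E2 AA 89.
Offset 3: leading byte 0xF0 = 11110000 → 4-byte char #2 = F0 A5 9B 87.
Offset 7: leading byte 0xE5 = 11100101 → 3-byte char #3 = E5 93 86.
Offset 10: leading byte 0xF3 = 11110011 → 4-byte char #4 = F3 B2 A8 87.
Offset 14: leading byte 0xD8 = 11011000 → 2-byte char #5 = D8 A8.
Offset 16: leading byte 0xF3 = 11110011 → 4-byte char #6 = F3 99 85 86.
Offset 20: leading byte 0xE2 = 11100010 → 3-byte char #7 = E2 87 97.
Offset 23: leading byte 0xC3 = 11000011 → 2-byte char #8 = C3 A1.
Offset 25: leading byte 0xE5 = 11100101 → 3-byte char #9 = E5 BE BA.
Leading byte 0xE5 = 11100101 matches 1110xxxx → 3-byte sequence.
Byte 1: 0xE5 = 11100101, payload 0101 (4 bits).
Byte 2: 0xBE = 10111110 (10xxxxxx ✓), payload 111110.
Byte 3: 0xBA = 10111010 (10xxxxxx ✓), payload 111010.
Concatenate: 0101111110111010 = 0x5FBA (16 bits → U+5FBA).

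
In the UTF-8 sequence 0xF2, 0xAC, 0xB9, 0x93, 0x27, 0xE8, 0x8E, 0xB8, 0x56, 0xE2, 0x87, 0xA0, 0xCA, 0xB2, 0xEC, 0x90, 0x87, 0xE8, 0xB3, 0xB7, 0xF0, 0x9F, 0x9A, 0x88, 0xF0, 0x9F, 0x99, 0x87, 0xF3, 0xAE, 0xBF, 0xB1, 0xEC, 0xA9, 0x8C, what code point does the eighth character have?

U+8CF7

Offset 0: leading byte 0xF2 = 11110010 → 4-byte char #1 = F2 AC B9 93.
Offset 4: leading byte 0x27 = 00100111 → 1-byte char #2 = 27.
Offset 5: leading byte 0xE8 = 11101000 → 3-byte char #3 = E8 8E B8.
Offset 8: leading byte 0x56 = 01010110 → 1-byte char #4 = 56.
Offset 9: leading byte 0xE2 = 11100010 → 3-byte char #5 = E2 87 A0.
Offset 12: leading byte 0xCA = 11001010 → 2-byte char #6 = CA B2.
Offset 14: leading byte 0xEC = 11101100 → 3-byte char #7 = EC 90 87.
Offset 17: leading byte 0xE8 = 11101000 → 3-byte char #8 = E8 B3 B7.
Leading byte 0xE8 = 11101000 matches 1110xxxx → 3-byte sequence.
Byte 1: 0xE8 = 11101000, payload 1000 (4 bits).
Byte 2: 0xB3 = 10110011 (10xxxxxx ✓), payload 110011.
Byte 3: 0xB7 = 10110111 (10xxxxxx ✓), payload 110111.
Concatenate: 1000110011110111 = 0x8CF7 (16 bits → U+8CF7).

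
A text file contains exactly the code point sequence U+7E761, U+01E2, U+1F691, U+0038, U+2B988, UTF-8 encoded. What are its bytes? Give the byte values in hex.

F1 BE 9D A1 C7 A2 F0 9F 9A 91 38 F0 AB A6 88

U+7E761: 4-byte form → F1 BE 9D A1.
U+01E2: 2-byte form → C7 A2.
U+1F691: 4-byte form → F0 9F 9A 91.
U+0038: 1-byte form → 38.
U+2B988: 4-byte form → F0 AB A6 88.
Concatenated (15 bytes): F1 BE 9D A1 C7 A2 F0 9F 9A 91 38 F0 AB A6 88.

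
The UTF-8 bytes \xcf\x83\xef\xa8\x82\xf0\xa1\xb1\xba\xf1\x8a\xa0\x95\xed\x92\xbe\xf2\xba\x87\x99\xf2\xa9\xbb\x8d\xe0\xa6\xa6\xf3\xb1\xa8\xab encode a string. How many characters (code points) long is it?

9

Byte at offset 0: 0xCF = 11001111 → 2-byte char (#1). Advance 2.
Byte at offset 2: 0xEF = 11101111 → 3-byte char (#2). Advance 3.
Byte at offset 5: 0xF0 = 11110000 → 4-byte char (#3). Advance 4.
Byte at offset 9: 0xF1 = 11110001 → 4-byte char (#4). Advance 4.
Byte at offset 13: 0xED = 11101101 → 3-byte char (#5). Advance 3.
Byte at offset 16: 0xF2 = 11110010 → 4-byte char (#6). Advance 4.
Byte at offset 20: 0xF2 = 11110010 → 4-byte char (#7). Advance 4.
Byte at offset 24: 0xE0 = 11100000 → 3-byte char (#8). Advance 3.
Byte at offset 27: 0xF3 = 11110011 → 4-byte char (#9). Advance 4.
Reached end at offset 31 after 9 code points.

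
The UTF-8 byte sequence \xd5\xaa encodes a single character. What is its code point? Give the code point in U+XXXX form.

U+056A

Leading byte 0xD5 = 11010101 matches 110xxxxx → 2-byte sequence.
Byte 1: 0xD5 = 11010101, payload 10101 (5 bits).
Byte 2: 0xAA = 10101010 (10xxxxxx ✓), payload 101010.
Concatenate: 10101101010 = 0x56A (11 bits → U+056A).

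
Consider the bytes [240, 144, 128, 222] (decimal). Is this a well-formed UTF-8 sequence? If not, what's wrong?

invalid (non-continuation byte where continuation expected)

Leading byte 0xF0 = 11110000 → 4-byte form.
Byte 4 is 0xDE = 11011110, which is not 10xxxxxx — expected a continuation byte.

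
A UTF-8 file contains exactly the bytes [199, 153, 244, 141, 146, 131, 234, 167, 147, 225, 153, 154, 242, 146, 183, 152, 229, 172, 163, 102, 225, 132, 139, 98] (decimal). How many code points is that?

9

Byte at offset 0: 0xC7 = 11000111 → 2-byte char (#1). Advance 2.
Byte at offset 2: 0xF4 = 11110100 → 4-byte char (#2). Advance 4.
Byte at offset 6: 0xEA = 11101010 → 3-byte char (#3). Advance 3.
Byte at offset 9: 0xE1 = 11100001 → 3-byte char (#4). Advance 3.
Byte at offset 12: 0xF2 = 11110010 → 4-byte char (#5). Advance 4.
Byte at offset 16: 0xE5 = 11100101 → 3-byte char (#6). Advance 3.
Byte at offset 19: 0x66 = 01100110 → 1-byte char (#7). Advance 1.
Byte at offset 20: 0xE1 = 11100001 → 3-byte char (#8). Advance 3.
Byte at offset 23: 0x62 = 01100010 → 1-byte char (#9). Advance 1.
Reached end at offset 24 after 9 code points.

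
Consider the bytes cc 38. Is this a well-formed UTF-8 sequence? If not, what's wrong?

invalid (non-continuation byte where continuation expected)

Leading byte 0xCC = 11001100 → 2-byte form.
Byte 2 is 0x38 = 00111000, which is not 10xxxxxx — expected a continuation byte.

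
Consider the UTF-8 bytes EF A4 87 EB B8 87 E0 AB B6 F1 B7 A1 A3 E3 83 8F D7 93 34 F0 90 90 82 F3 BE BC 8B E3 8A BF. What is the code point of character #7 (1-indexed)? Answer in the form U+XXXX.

Offset 0: leading byte 0xEF = 11101111 → 3-byte char #1 = EF A4 87.
Offset 3: leading byte 0xEB = 11101011 → 3-byte char #2 = EB B8 87.
Offset 6: leading byte 0xE0 = 11100000 → 3-byte char #3 = E0 AB B6.
Offset 9: leading byte 0xF1 = 11110001 → 4-byte char #4 = F1 B7 A1 A3.
Offset 13: leading byte 0xE3 = 11100011 → 3-byte char #5 = E3 83 8F.
Offset 16: leading byte 0xD7 = 11010111 → 2-byte char #6 = D7 93.
Offset 18: leading byte 0x34 = 00110100 → 1-byte char #7 = 34.
Leading byte 0x34 = 00110100 matches 0xxxxxxx → 1-byte sequence.
Byte 1: 0x34 = 00110100, payload 0110100 (7 bits).
Concatenate: 0110100 = 0x34 (7 bits → U+0034).

U+0034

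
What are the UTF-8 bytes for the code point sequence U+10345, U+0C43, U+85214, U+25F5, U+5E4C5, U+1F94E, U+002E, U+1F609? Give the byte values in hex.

F0 90 8D 85 E0 B1 83 F2 85 88 94 E2 97 B5 F1 9E 93 85 F0 9F A5 8E 2E F0 9F 98 89

U+10345: 4-byte form → F0 90 8D 85.
U+0C43: 3-byte form → E0 B1 83.
U+85214: 4-byte form → F2 85 88 94.
U+25F5: 3-byte form → E2 97 B5.
U+5E4C5: 4-byte form → F1 9E 93 85.
U+1F94E: 4-byte form → F0 9F A5 8E.
U+002E: 1-byte form → 2E.
U+1F609: 4-byte form → F0 9F 98 89.
Concatenated (27 bytes): F0 90 8D 85 E0 B1 83 F2 85 88 94 E2 97 B5 F1 9E 93 85 F0 9F A5 8E 2E F0 9F 98 89.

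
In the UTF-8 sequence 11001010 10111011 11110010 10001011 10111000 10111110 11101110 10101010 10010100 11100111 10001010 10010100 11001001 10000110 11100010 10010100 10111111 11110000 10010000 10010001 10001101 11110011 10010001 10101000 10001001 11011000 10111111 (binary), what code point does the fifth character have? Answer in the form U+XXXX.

U+0246

Offset 0: leading byte 0xCA = 11001010 → 2-byte char #1 = CA BB.
Offset 2: leading byte 0xF2 = 11110010 → 4-byte char #2 = F2 8B B8 BE.
Offset 6: leading byte 0xEE = 11101110 → 3-byte char #3 = EE AA 94.
Offset 9: leading byte 0xE7 = 11100111 → 3-byte char #4 = E7 8A 94.
Offset 12: leading byte 0xC9 = 11001001 → 2-byte char #5 = C9 86.
Leading byte 0xC9 = 11001001 matches 110xxxxx → 2-byte sequence.
Byte 1: 0xC9 = 11001001, payload 01001 (5 bits).
Byte 2: 0x86 = 10000110 (10xxxxxx ✓), payload 000110.
Concatenate: 01001000110 = 0x246 (11 bits → U+0246).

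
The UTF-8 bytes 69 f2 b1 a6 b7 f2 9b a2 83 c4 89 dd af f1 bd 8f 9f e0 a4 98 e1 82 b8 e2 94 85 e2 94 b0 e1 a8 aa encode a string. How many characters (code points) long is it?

11

Byte at offset 0: 0x69 = 01101001 → 1-byte char (#1). Advance 1.
Byte at offset 1: 0xF2 = 11110010 → 4-byte char (#2). Advance 4.
Byte at offset 5: 0xF2 = 11110010 → 4-byte char (#3). Advance 4.
Byte at offset 9: 0xC4 = 11000100 → 2-byte char (#4). Advance 2.
Byte at offset 11: 0xDD = 11011101 → 2-byte char (#5). Advance 2.
Byte at offset 13: 0xF1 = 11110001 → 4-byte char (#6). Advance 4.
Byte at offset 17: 0xE0 = 11100000 → 3-byte char (#7). Advance 3.
Byte at offset 20: 0xE1 = 11100001 → 3-byte char (#8). Advance 3.
Byte at offset 23: 0xE2 = 11100010 → 3-byte char (#9). Advance 3.
Byte at offset 26: 0xE2 = 11100010 → 3-byte char (#10). Advance 3.
Byte at offset 29: 0xE1 = 11100001 → 3-byte char (#11). Advance 3.
Reached end at offset 32 after 11 code points.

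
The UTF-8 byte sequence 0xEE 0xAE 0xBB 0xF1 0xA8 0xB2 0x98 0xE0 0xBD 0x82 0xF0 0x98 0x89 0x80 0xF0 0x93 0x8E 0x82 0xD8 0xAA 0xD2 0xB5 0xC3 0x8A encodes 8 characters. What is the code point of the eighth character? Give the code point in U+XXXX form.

U+00CA

Offset 0: leading byte 0xEE = 11101110 → 3-byte char #1 = EE AE BB.
Offset 3: leading byte 0xF1 = 11110001 → 4-byte char #2 = F1 A8 B2 98.
Offset 7: leading byte 0xE0 = 11100000 → 3-byte char #3 = E0 BD 82.
Offset 10: leading byte 0xF0 = 11110000 → 4-byte char #4 = F0 98 89 80.
Offset 14: leading byte 0xF0 = 11110000 → 4-byte char #5 = F0 93 8E 82.
Offset 18: leading byte 0xD8 = 11011000 → 2-byte char #6 = D8 AA.
Offset 20: leading byte 0xD2 = 11010010 → 2-byte char #7 = D2 B5.
Offset 22: leading byte 0xC3 = 11000011 → 2-byte char #8 = C3 8A.
Leading byte 0xC3 = 11000011 matches 110xxxxx → 2-byte sequence.
Byte 1: 0xC3 = 11000011, payload 00011 (5 bits).
Byte 2: 0x8A = 10001010 (10xxxxxx ✓), payload 001010.
Concatenate: 00011001010 = 0xCA (11 bits → U+00CA).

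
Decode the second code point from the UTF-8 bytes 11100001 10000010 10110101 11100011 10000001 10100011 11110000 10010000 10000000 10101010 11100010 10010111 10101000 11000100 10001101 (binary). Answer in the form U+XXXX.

U+3063

Offset 0: leading byte 0xE1 = 11100001 → 3-byte char #1 = E1 82 B5.
Offset 3: leading byte 0xE3 = 11100011 → 3-byte char #2 = E3 81 A3.
Leading byte 0xE3 = 11100011 matches 1110xxxx → 3-byte sequence.
Byte 1: 0xE3 = 11100011, payload 0011 (4 bits).
Byte 2: 0x81 = 10000001 (10xxxxxx ✓), payload 000001.
Byte 3: 0xA3 = 10100011 (10xxxxxx ✓), payload 100011.
Concatenate: 0011000001100011 = 0x3063 (16 bits → U+3063).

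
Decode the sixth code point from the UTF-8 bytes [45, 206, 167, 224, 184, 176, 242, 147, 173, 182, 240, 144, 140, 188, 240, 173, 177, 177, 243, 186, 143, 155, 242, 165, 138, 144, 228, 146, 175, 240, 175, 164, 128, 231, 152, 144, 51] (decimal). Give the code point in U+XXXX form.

Offset 0: leading byte 0x2D = 00101101 → 1-byte char #1 = 2D.
Offset 1: leading byte 0xCE = 11001110 → 2-byte char #2 = CE A7.
Offset 3: leading byte 0xE0 = 11100000 → 3-byte char #3 = E0 B8 B0.
Offset 6: leading byte 0xF2 = 11110010 → 4-byte char #4 = F2 93 AD B6.
Offset 10: leading byte 0xF0 = 11110000 → 4-byte char #5 = F0 90 8C BC.
Offset 14: leading byte 0xF0 = 11110000 → 4-byte char #6 = F0 AD B1 B1.
Leading byte 0xF0 = 11110000 matches 11110xxx → 4-byte sequence.
Byte 1: 0xF0 = 11110000, payload 000 (3 bits).
Byte 2: 0xAD = 10101101 (10xxxxxx ✓), payload 101101.
Byte 3: 0xB1 = 10110001 (10xxxxxx ✓), payload 110001.
Byte 4: 0xB1 = 10110001 (10xxxxxx ✓), payload 110001.
Concatenate: 000101101110001110001 = 0x2DC71 (21 bits → U+2DC71).

U+2DC71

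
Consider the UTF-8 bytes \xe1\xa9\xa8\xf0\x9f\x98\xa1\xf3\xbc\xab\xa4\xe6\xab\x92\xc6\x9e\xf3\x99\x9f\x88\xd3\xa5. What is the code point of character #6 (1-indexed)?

Offset 0: leading byte 0xE1 = 11100001 → 3-byte char #1 = E1 A9 A8.
Offset 3: leading byte 0xF0 = 11110000 → 4-byte char #2 = F0 9F 98 A1.
Offset 7: leading byte 0xF3 = 11110011 → 4-byte char #3 = F3 BC AB A4.
Offset 11: leading byte 0xE6 = 11100110 → 3-byte char #4 = E6 AB 92.
Offset 14: leading byte 0xC6 = 11000110 → 2-byte char #5 = C6 9E.
Offset 16: leading byte 0xF3 = 11110011 → 4-byte char #6 = F3 99 9F 88.
Leading byte 0xF3 = 11110011 matches 11110xxx → 4-byte sequence.
Byte 1: 0xF3 = 11110011, payload 011 (3 bits).
Byte 2: 0x99 = 10011001 (10xxxxxx ✓), payload 011001.
Byte 3: 0x9F = 10011111 (10xxxxxx ✓), payload 011111.
Byte 4: 0x88 = 10001000 (10xxxxxx ✓), payload 001000.
Concatenate: 011011001011111001000 = 0xD97C8 (21 bits → U+D97C8).

U+D97C8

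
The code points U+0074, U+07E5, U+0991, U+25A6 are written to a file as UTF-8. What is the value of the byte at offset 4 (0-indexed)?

U+0074 → 1-byte form 74 at offsets 0–0.
U+07E5 → 2-byte form DF A5 at offsets 1–2.
U+0991 → 3-byte form E0 A6 91 at offsets 3–5.
Offset 4 falls in char 3's range; it's byte 2 of E0 A6 91 = 0xA6.

0xA6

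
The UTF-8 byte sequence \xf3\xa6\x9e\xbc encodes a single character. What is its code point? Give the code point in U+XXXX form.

Leading byte 0xF3 = 11110011 matches 11110xxx → 4-byte sequence.
Byte 1: 0xF3 = 11110011, payload 011 (3 bits).
Byte 2: 0xA6 = 10100110 (10xxxxxx ✓), payload 100110.
Byte 3: 0x9E = 10011110 (10xxxxxx ✓), payload 011110.
Byte 4: 0xBC = 10111100 (10xxxxxx ✓), payload 111100.
Concatenate: 011100110011110111100 = 0xE67BC (21 bits → U+E67BC).

U+E67BC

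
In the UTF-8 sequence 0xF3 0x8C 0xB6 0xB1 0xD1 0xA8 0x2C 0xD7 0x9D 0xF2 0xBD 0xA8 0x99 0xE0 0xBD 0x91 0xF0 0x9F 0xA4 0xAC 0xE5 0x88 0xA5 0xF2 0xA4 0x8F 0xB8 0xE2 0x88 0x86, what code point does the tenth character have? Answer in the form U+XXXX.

Offset 0: leading byte 0xF3 = 11110011 → 4-byte char #1 = F3 8C B6 B1.
Offset 4: leading byte 0xD1 = 11010001 → 2-byte char #2 = D1 A8.
Offset 6: leading byte 0x2C = 00101100 → 1-byte char #3 = 2C.
Offset 7: leading byte 0xD7 = 11010111 → 2-byte char #4 = D7 9D.
Offset 9: leading byte 0xF2 = 11110010 → 4-byte char #5 = F2 BD A8 99.
Offset 13: leading byte 0xE0 = 11100000 → 3-byte char #6 = E0 BD 91.
Offset 16: leading byte 0xF0 = 11110000 → 4-byte char #7 = F0 9F A4 AC.
Offset 20: leading byte 0xE5 = 11100101 → 3-byte char #8 = E5 88 A5.
Offset 23: leading byte 0xF2 = 11110010 → 4-byte char #9 = F2 A4 8F B8.
Offset 27: leading byte 0xE2 = 11100010 → 3-byte char #10 = E2 88 86.
Leading byte 0xE2 = 11100010 matches 1110xxxx → 3-byte sequence.
Byte 1: 0xE2 = 11100010, payload 0010 (4 bits).
Byte 2: 0x88 = 10001000 (10xxxxxx ✓), payload 001000.
Byte 3: 0x86 = 10000110 (10xxxxxx ✓), payload 000110.
Concatenate: 0010001000000110 = 0x2206 (16 bits → U+2206).

U+2206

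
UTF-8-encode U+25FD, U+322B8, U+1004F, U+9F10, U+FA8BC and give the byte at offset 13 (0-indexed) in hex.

0x90

U+25FD → 3-byte form E2 97 BD at offsets 0–2.
U+322B8 → 4-byte form F0 B2 8A B8 at offsets 3–6.
U+1004F → 4-byte form F0 90 81 8F at offsets 7–10.
U+9F10 → 3-byte form E9 BC 90 at offsets 11–13.
Offset 13 falls in char 4's range; it's byte 3 of E9 BC 90 = 0x90.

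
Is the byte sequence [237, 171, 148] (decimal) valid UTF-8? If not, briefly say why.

Structurally a 3-byte sequence; payload = 0xDAD4.
But 0xDAD4 is in U+D800–U+DFFF, the surrogate range. Surrogates are not Unicode scalar values and are forbidden in UTF-8.

invalid (encodes a surrogate (U+D800–U+DFFF))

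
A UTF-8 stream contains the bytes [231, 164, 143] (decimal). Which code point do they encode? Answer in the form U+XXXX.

U+790F

Leading byte 0xE7 = 11100111 matches 1110xxxx → 3-byte sequence.
Byte 1: 0xE7 = 11100111, payload 0111 (4 bits).
Byte 2: 0xA4 = 10100100 (10xxxxxx ✓), payload 100100.
Byte 3: 0x8F = 10001111 (10xxxxxx ✓), payload 001111.
Concatenate: 0111100100001111 = 0x790F (16 bits → U+790F).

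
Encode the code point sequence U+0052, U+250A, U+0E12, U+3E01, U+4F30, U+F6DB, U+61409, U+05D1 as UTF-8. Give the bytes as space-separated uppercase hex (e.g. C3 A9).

U+0052: 1-byte form → 52.
U+250A: 3-byte form → E2 94 8A.
U+0E12: 3-byte form → E0 B8 92.
U+3E01: 3-byte form → E3 B8 81.
U+4F30: 3-byte form → E4 BC B0.
U+F6DB: 3-byte form → EF 9B 9B.
U+61409: 4-byte form → F1 A1 90 89.
U+05D1: 2-byte form → D7 91.
Concatenated (22 bytes): 52 E2 94 8A E0 B8 92 E3 B8 81 E4 BC B0 EF 9B 9B F1 A1 90 89 D7 91.

52 E2 94 8A E0 B8 92 E3 B8 81 E4 BC B0 EF 9B 9B F1 A1 90 89 D7 91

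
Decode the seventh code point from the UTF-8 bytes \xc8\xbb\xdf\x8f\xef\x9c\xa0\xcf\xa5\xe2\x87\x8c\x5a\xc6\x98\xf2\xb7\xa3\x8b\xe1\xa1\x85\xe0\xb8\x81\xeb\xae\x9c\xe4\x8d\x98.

U+0198

Offset 0: leading byte 0xC8 = 11001000 → 2-byte char #1 = C8 BB.
Offset 2: leading byte 0xDF = 11011111 → 2-byte char #2 = DF 8F.
Offset 4: leading byte 0xEF = 11101111 → 3-byte char #3 = EF 9C A0.
Offset 7: leading byte 0xCF = 11001111 → 2-byte char #4 = CF A5.
Offset 9: leading byte 0xE2 = 11100010 → 3-byte char #5 = E2 87 8C.
Offset 12: leading byte 0x5A = 01011010 → 1-byte char #6 = 5A.
Offset 13: leading byte 0xC6 = 11000110 → 2-byte char #7 = C6 98.
Leading byte 0xC6 = 11000110 matches 110xxxxx → 2-byte sequence.
Byte 1: 0xC6 = 11000110, payload 00110 (5 bits).
Byte 2: 0x98 = 10011000 (10xxxxxx ✓), payload 011000.
Concatenate: 00110011000 = 0x198 (11 bits → U+0198).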